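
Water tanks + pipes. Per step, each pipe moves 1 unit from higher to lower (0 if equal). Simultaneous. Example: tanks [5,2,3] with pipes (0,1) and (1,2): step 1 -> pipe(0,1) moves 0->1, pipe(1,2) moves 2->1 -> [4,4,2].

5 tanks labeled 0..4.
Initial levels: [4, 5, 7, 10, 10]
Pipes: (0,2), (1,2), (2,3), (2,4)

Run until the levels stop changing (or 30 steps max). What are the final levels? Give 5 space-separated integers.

Step 1: flows [2->0,2->1,3->2,4->2] -> levels [5 6 7 9 9]
Step 2: flows [2->0,2->1,3->2,4->2] -> levels [6 7 7 8 8]
Step 3: flows [2->0,1=2,3->2,4->2] -> levels [7 7 8 7 7]
Step 4: flows [2->0,2->1,2->3,2->4] -> levels [8 8 4 8 8]
Step 5: flows [0->2,1->2,3->2,4->2] -> levels [7 7 8 7 7]
  -> period-2 cycle: step 5 state = step 3 state; never stabilizes
  -> state at step 30: (30-3) mod 2 = 1, same as step 4 -> [8 8 4 8 8]

Answer: 8 8 4 8 8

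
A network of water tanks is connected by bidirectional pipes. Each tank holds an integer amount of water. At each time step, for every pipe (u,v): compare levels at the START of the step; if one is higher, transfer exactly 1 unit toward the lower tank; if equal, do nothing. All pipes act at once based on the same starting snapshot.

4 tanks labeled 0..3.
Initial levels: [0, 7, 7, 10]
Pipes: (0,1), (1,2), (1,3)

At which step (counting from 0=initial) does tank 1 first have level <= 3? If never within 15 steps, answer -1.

Answer: -1

Derivation:
Step 1: flows [1->0,1=2,3->1] -> levels [1 7 7 9]
Step 2: flows [1->0,1=2,3->1] -> levels [2 7 7 8]
Step 3: flows [1->0,1=2,3->1] -> levels [3 7 7 7]
Step 4: flows [1->0,1=2,1=3] -> levels [4 6 7 7]
Step 5: flows [1->0,2->1,3->1] -> levels [5 7 6 6]
Step 6: flows [1->0,1->2,1->3] -> levels [6 4 7 7]
Step 7: flows [0->1,2->1,3->1] -> levels [5 7 6 6]
  -> period-2 cycle (repeats step 5); tank 1 never drops to <=3
Tank 1 never reaches <=3 within 15 steps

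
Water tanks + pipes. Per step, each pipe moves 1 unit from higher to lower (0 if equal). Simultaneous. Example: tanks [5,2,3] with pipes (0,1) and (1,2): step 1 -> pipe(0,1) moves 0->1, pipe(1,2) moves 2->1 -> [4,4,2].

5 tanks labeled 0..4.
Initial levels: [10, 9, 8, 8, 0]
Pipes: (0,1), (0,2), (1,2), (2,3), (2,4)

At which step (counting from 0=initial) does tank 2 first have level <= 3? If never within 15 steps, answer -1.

Answer: -1

Derivation:
Step 1: flows [0->1,0->2,1->2,2=3,2->4] -> levels [8 9 9 8 1]
Step 2: flows [1->0,2->0,1=2,2->3,2->4] -> levels [10 8 6 9 2]
Step 3: flows [0->1,0->2,1->2,3->2,2->4] -> levels [8 8 8 8 3]
Step 4: flows [0=1,0=2,1=2,2=3,2->4] -> levels [8 8 7 8 4]
Step 5: flows [0=1,0->2,1->2,3->2,2->4] -> levels [7 7 9 7 5]
Step 6: flows [0=1,2->0,2->1,2->3,2->4] -> levels [8 8 5 8 6]
Step 7: flows [0=1,0->2,1->2,3->2,4->2] -> levels [7 7 9 7 5]
  -> period-2 cycle (repeats step 5); tank 2 never drops to <=3
Tank 2 never reaches <=3 within 15 steps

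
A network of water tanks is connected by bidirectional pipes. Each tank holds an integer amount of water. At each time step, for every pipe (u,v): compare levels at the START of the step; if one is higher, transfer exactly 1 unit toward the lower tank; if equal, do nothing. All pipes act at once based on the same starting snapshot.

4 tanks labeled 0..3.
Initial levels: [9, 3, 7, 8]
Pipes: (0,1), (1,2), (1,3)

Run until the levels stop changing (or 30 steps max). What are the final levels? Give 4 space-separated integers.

Answer: 7 8 6 6

Derivation:
Step 1: flows [0->1,2->1,3->1] -> levels [8 6 6 7]
Step 2: flows [0->1,1=2,3->1] -> levels [7 8 6 6]
Step 3: flows [1->0,1->2,1->3] -> levels [8 5 7 7]
Step 4: flows [0->1,2->1,3->1] -> levels [7 8 6 6]
  -> period-2 cycle: step 4 state = step 2 state; never stabilizes
  -> state at step 30: (30-2) mod 2 = 0, same as step 2 -> [7 8 6 6]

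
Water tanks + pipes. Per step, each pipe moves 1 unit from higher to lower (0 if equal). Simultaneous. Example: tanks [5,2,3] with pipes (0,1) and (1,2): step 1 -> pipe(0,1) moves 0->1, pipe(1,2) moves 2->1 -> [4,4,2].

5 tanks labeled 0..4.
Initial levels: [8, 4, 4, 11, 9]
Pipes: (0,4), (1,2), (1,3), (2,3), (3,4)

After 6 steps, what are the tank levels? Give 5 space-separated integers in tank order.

Answer: 8 6 6 9 7

Derivation:
Step 1: flows [4->0,1=2,3->1,3->2,3->4] -> levels [9 5 5 8 9]
Step 2: flows [0=4,1=2,3->1,3->2,4->3] -> levels [9 6 6 7 8]
Step 3: flows [0->4,1=2,3->1,3->2,4->3] -> levels [8 7 7 6 8]
Step 4: flows [0=4,1=2,1->3,2->3,4->3] -> levels [8 6 6 9 7]
Step 5: flows [0->4,1=2,3->1,3->2,3->4] -> levels [7 7 7 6 9]
Step 6: flows [4->0,1=2,1->3,2->3,4->3] -> levels [8 6 6 9 7]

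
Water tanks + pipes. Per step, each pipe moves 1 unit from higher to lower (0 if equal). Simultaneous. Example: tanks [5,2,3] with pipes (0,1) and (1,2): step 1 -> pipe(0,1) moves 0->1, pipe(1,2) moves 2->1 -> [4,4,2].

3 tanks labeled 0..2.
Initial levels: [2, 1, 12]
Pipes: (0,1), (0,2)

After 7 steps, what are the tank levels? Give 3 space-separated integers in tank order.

Answer: 5 5 5

Derivation:
Step 1: flows [0->1,2->0] -> levels [2 2 11]
Step 2: flows [0=1,2->0] -> levels [3 2 10]
Step 3: flows [0->1,2->0] -> levels [3 3 9]
Step 4: flows [0=1,2->0] -> levels [4 3 8]
Step 5: flows [0->1,2->0] -> levels [4 4 7]
Step 6: flows [0=1,2->0] -> levels [5 4 6]
Step 7: flows [0->1,2->0] -> levels [5 5 5]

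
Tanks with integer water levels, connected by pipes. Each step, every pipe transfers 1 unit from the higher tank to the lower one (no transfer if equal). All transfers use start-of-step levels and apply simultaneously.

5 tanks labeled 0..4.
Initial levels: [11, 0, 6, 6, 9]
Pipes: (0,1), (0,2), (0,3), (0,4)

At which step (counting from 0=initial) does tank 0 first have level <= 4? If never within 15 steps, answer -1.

Step 1: flows [0->1,0->2,0->3,0->4] -> levels [7 1 7 7 10]
Step 2: flows [0->1,0=2,0=3,4->0] -> levels [7 2 7 7 9]
Step 3: flows [0->1,0=2,0=3,4->0] -> levels [7 3 7 7 8]
Step 4: flows [0->1,0=2,0=3,4->0] -> levels [7 4 7 7 7]
Step 5: flows [0->1,0=2,0=3,0=4] -> levels [6 5 7 7 7]
Step 6: flows [0->1,2->0,3->0,4->0] -> levels [8 6 6 6 6]
Step 7: flows [0->1,0->2,0->3,0->4] -> levels [4 7 7 7 7]
Tank 0 first reaches <=4 at step 7

Answer: 7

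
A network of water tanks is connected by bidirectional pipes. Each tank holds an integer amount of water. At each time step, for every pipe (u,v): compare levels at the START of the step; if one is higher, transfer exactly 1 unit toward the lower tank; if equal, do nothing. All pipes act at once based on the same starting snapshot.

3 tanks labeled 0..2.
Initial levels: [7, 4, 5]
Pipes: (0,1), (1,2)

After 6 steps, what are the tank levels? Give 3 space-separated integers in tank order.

Answer: 6 4 6

Derivation:
Step 1: flows [0->1,2->1] -> levels [6 6 4]
Step 2: flows [0=1,1->2] -> levels [6 5 5]
Step 3: flows [0->1,1=2] -> levels [5 6 5]
Step 4: flows [1->0,1->2] -> levels [6 4 6]
Step 5: flows [0->1,2->1] -> levels [5 6 5]
  -> period-2 cycle: step 5 state = step 3 state
  -> state at step 6: (6-3) mod 2 = 1, same as step 4 -> [6 4 6]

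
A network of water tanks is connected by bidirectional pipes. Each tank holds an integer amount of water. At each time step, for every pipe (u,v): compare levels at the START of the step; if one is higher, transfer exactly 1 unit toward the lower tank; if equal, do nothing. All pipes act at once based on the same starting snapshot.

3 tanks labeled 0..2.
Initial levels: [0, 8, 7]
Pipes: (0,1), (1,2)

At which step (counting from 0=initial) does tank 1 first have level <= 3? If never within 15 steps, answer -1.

Step 1: flows [1->0,1->2] -> levels [1 6 8]
Step 2: flows [1->0,2->1] -> levels [2 6 7]
Step 3: flows [1->0,2->1] -> levels [3 6 6]
Step 4: flows [1->0,1=2] -> levels [4 5 6]
Step 5: flows [1->0,2->1] -> levels [5 5 5]
Step 6: flows [0=1,1=2] -> levels [5 5 5]
  -> stable; tank 1 stays at 5 > 3
Tank 1 never reaches <=3 within 15 steps

Answer: -1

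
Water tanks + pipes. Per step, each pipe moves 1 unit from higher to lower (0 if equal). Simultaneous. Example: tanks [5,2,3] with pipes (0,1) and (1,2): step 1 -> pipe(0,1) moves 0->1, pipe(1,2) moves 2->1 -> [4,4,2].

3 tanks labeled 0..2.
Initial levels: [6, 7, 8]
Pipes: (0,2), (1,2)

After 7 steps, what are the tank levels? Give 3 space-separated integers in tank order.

Answer: 7 8 6

Derivation:
Step 1: flows [2->0,2->1] -> levels [7 8 6]
Step 2: flows [0->2,1->2] -> levels [6 7 8]
  -> period-2 cycle: step 2 state = step 0 state
  -> state at step 7: (7-0) mod 2 = 1, same as step 1 -> [7 8 6]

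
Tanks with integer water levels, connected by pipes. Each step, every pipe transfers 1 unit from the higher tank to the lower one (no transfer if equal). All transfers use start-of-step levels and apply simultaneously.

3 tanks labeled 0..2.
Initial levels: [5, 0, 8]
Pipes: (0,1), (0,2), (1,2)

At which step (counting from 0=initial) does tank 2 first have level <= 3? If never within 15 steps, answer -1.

Answer: -1

Derivation:
Step 1: flows [0->1,2->0,2->1] -> levels [5 2 6]
Step 2: flows [0->1,2->0,2->1] -> levels [5 4 4]
Step 3: flows [0->1,0->2,1=2] -> levels [3 5 5]
Step 4: flows [1->0,2->0,1=2] -> levels [5 4 4]
  -> period-2 cycle (repeats step 2); tank 2 never drops to <=3
Tank 2 never reaches <=3 within 15 steps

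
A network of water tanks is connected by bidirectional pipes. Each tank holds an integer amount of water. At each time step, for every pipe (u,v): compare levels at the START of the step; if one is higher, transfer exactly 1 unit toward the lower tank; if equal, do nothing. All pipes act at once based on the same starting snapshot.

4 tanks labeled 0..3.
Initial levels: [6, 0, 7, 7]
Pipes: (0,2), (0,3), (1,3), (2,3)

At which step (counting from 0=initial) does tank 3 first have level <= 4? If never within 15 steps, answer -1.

Step 1: flows [2->0,3->0,3->1,2=3] -> levels [8 1 6 5]
Step 2: flows [0->2,0->3,3->1,2->3] -> levels [6 2 6 6]
Step 3: flows [0=2,0=3,3->1,2=3] -> levels [6 3 6 5]
Step 4: flows [0=2,0->3,3->1,2->3] -> levels [5 4 5 6]
Step 5: flows [0=2,3->0,3->1,3->2] -> levels [6 5 6 3]
Tank 3 first reaches <=4 at step 5

Answer: 5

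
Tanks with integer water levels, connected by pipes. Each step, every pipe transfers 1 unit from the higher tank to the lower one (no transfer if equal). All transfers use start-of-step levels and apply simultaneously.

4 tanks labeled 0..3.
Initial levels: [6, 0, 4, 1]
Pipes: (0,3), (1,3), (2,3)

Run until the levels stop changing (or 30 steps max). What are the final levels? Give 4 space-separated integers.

Step 1: flows [0->3,3->1,2->3] -> levels [5 1 3 2]
Step 2: flows [0->3,3->1,2->3] -> levels [4 2 2 3]
Step 3: flows [0->3,3->1,3->2] -> levels [3 3 3 2]
Step 4: flows [0->3,1->3,2->3] -> levels [2 2 2 5]
Step 5: flows [3->0,3->1,3->2] -> levels [3 3 3 2]
  -> period-2 cycle: step 5 state = step 3 state; never stabilizes
  -> state at step 30: (30-3) mod 2 = 1, same as step 4 -> [2 2 2 5]

Answer: 2 2 2 5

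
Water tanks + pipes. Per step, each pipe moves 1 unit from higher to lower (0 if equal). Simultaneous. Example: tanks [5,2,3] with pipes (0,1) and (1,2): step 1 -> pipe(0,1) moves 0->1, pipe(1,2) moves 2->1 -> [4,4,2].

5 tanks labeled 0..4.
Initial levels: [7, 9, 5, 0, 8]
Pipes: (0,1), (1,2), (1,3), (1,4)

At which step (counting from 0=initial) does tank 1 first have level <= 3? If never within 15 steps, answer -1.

Step 1: flows [1->0,1->2,1->3,1->4] -> levels [8 5 6 1 9]
Step 2: flows [0->1,2->1,1->3,4->1] -> levels [7 7 5 2 8]
Step 3: flows [0=1,1->2,1->3,4->1] -> levels [7 6 6 3 7]
Step 4: flows [0->1,1=2,1->3,4->1] -> levels [6 7 6 4 6]
Step 5: flows [1->0,1->2,1->3,1->4] -> levels [7 3 7 5 7]
Tank 1 first reaches <=3 at step 5

Answer: 5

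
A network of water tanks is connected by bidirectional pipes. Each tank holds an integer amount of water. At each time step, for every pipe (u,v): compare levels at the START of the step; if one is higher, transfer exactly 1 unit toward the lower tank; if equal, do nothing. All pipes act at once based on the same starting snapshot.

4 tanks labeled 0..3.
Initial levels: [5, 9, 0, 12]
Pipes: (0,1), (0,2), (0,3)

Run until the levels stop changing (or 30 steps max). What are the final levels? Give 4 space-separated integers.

Step 1: flows [1->0,0->2,3->0] -> levels [6 8 1 11]
Step 2: flows [1->0,0->2,3->0] -> levels [7 7 2 10]
Step 3: flows [0=1,0->2,3->0] -> levels [7 7 3 9]
Step 4: flows [0=1,0->2,3->0] -> levels [7 7 4 8]
Step 5: flows [0=1,0->2,3->0] -> levels [7 7 5 7]
Step 6: flows [0=1,0->2,0=3] -> levels [6 7 6 7]
Step 7: flows [1->0,0=2,3->0] -> levels [8 6 6 6]
Step 8: flows [0->1,0->2,0->3] -> levels [5 7 7 7]
Step 9: flows [1->0,2->0,3->0] -> levels [8 6 6 6]
  -> period-2 cycle: step 9 state = step 7 state; never stabilizes
  -> state at step 30: (30-7) mod 2 = 1, same as step 8 -> [5 7 7 7]

Answer: 5 7 7 7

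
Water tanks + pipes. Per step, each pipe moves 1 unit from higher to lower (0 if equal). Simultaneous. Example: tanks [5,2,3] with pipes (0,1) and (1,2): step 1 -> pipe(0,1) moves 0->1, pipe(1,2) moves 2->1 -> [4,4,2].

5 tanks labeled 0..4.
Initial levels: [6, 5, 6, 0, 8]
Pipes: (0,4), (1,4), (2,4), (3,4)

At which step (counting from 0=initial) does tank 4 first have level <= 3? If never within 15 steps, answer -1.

Answer: 5

Derivation:
Step 1: flows [4->0,4->1,4->2,4->3] -> levels [7 6 7 1 4]
Step 2: flows [0->4,1->4,2->4,4->3] -> levels [6 5 6 2 6]
Step 3: flows [0=4,4->1,2=4,4->3] -> levels [6 6 6 3 4]
Step 4: flows [0->4,1->4,2->4,4->3] -> levels [5 5 5 4 6]
Step 5: flows [4->0,4->1,4->2,4->3] -> levels [6 6 6 5 2]
Tank 4 first reaches <=3 at step 5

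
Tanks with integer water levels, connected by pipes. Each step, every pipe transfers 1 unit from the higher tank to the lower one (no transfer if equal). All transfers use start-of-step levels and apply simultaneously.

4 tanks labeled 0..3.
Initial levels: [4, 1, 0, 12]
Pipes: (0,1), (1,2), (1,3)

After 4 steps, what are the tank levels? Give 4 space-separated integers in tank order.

Answer: 2 5 2 8

Derivation:
Step 1: flows [0->1,1->2,3->1] -> levels [3 2 1 11]
Step 2: flows [0->1,1->2,3->1] -> levels [2 3 2 10]
Step 3: flows [1->0,1->2,3->1] -> levels [3 2 3 9]
Step 4: flows [0->1,2->1,3->1] -> levels [2 5 2 8]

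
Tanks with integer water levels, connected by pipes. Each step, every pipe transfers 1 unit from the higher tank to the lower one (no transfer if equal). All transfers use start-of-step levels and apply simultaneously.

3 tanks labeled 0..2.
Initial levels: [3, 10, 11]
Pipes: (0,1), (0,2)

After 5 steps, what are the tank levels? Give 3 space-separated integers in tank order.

Step 1: flows [1->0,2->0] -> levels [5 9 10]
Step 2: flows [1->0,2->0] -> levels [7 8 9]
Step 3: flows [1->0,2->0] -> levels [9 7 8]
Step 4: flows [0->1,0->2] -> levels [7 8 9]
  -> period-2 cycle: step 4 state = step 2 state
  -> state at step 5: (5-2) mod 2 = 1, same as step 3 -> [9 7 8]

Answer: 9 7 8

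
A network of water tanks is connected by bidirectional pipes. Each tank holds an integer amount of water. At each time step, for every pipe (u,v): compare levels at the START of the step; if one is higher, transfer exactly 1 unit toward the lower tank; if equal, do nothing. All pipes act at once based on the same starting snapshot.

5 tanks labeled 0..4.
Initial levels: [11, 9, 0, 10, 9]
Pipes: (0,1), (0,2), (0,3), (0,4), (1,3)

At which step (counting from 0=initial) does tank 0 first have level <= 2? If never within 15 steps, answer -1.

Answer: -1

Derivation:
Step 1: flows [0->1,0->2,0->3,0->4,3->1] -> levels [7 11 1 10 10]
Step 2: flows [1->0,0->2,3->0,4->0,1->3] -> levels [9 9 2 10 9]
Step 3: flows [0=1,0->2,3->0,0=4,3->1] -> levels [9 10 3 8 9]
Step 4: flows [1->0,0->2,0->3,0=4,1->3] -> levels [8 8 4 10 9]
Step 5: flows [0=1,0->2,3->0,4->0,3->1] -> levels [9 9 5 8 8]
Step 6: flows [0=1,0->2,0->3,0->4,1->3] -> levels [6 8 6 10 9]
Step 7: flows [1->0,0=2,3->0,4->0,3->1] -> levels [9 8 6 8 8]
Step 8: flows [0->1,0->2,0->3,0->4,1=3] -> levels [5 9 7 9 9]
Step 9: flows [1->0,2->0,3->0,4->0,1=3] -> levels [9 8 6 8 8]
  -> period-2 cycle (repeats step 7); tank 0 never drops to <=2
Tank 0 never reaches <=2 within 15 steps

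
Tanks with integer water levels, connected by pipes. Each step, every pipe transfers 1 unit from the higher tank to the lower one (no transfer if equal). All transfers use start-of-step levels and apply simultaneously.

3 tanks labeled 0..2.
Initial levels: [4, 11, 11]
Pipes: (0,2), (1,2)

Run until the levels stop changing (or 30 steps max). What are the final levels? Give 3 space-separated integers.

Answer: 8 8 10

Derivation:
Step 1: flows [2->0,1=2] -> levels [5 11 10]
Step 2: flows [2->0,1->2] -> levels [6 10 10]
Step 3: flows [2->0,1=2] -> levels [7 10 9]
Step 4: flows [2->0,1->2] -> levels [8 9 9]
Step 5: flows [2->0,1=2] -> levels [9 9 8]
Step 6: flows [0->2,1->2] -> levels [8 8 10]
Step 7: flows [2->0,2->1] -> levels [9 9 8]
  -> period-2 cycle: step 7 state = step 5 state; never stabilizes
  -> state at step 30: (30-5) mod 2 = 1, same as step 6 -> [8 8 10]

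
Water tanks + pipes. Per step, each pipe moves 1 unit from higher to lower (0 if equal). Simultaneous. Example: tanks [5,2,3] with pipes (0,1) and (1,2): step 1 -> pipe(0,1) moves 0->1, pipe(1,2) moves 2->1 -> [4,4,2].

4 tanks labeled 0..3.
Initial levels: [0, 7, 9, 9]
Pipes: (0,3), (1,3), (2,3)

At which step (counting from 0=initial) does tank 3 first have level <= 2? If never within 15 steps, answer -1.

Step 1: flows [3->0,3->1,2=3] -> levels [1 8 9 7]
Step 2: flows [3->0,1->3,2->3] -> levels [2 7 8 8]
Step 3: flows [3->0,3->1,2=3] -> levels [3 8 8 6]
Step 4: flows [3->0,1->3,2->3] -> levels [4 7 7 7]
Step 5: flows [3->0,1=3,2=3] -> levels [5 7 7 6]
Step 6: flows [3->0,1->3,2->3] -> levels [6 6 6 7]
Step 7: flows [3->0,3->1,3->2] -> levels [7 7 7 4]
Step 8: flows [0->3,1->3,2->3] -> levels [6 6 6 7]
  -> period-2 cycle (repeats step 6); tank 3 never drops to <=2
Tank 3 never reaches <=2 within 15 steps

Answer: -1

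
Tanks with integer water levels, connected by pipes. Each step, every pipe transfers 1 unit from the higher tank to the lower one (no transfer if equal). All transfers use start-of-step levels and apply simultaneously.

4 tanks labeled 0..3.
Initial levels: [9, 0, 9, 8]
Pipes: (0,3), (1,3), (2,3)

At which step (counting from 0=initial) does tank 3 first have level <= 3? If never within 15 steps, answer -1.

Step 1: flows [0->3,3->1,2->3] -> levels [8 1 8 9]
Step 2: flows [3->0,3->1,3->2] -> levels [9 2 9 6]
Step 3: flows [0->3,3->1,2->3] -> levels [8 3 8 7]
Step 4: flows [0->3,3->1,2->3] -> levels [7 4 7 8]
Step 5: flows [3->0,3->1,3->2] -> levels [8 5 8 5]
Step 6: flows [0->3,1=3,2->3] -> levels [7 5 7 7]
Step 7: flows [0=3,3->1,2=3] -> levels [7 6 7 6]
Step 8: flows [0->3,1=3,2->3] -> levels [6 6 6 8]
Step 9: flows [3->0,3->1,3->2] -> levels [7 7 7 5]
Step 10: flows [0->3,1->3,2->3] -> levels [6 6 6 8]
  -> period-2 cycle (repeats step 8); tank 3 never drops to <=3
Tank 3 never reaches <=3 within 15 steps

Answer: -1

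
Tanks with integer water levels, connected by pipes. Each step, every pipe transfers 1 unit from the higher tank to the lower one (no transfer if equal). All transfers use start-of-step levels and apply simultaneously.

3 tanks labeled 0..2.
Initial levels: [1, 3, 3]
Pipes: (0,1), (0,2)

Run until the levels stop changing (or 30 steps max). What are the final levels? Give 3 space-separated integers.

Step 1: flows [1->0,2->0] -> levels [3 2 2]
Step 2: flows [0->1,0->2] -> levels [1 3 3]
  -> period-2 cycle: step 2 state = step 0 state; never stabilizes
  -> state at step 30: (30-0) mod 2 = 0, same as step 0 -> [1 3 3]

Answer: 1 3 3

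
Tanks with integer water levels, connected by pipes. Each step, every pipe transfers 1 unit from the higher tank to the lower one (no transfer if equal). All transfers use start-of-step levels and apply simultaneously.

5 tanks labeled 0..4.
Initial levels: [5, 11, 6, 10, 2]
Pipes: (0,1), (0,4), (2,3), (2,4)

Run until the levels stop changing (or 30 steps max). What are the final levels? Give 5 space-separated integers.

Answer: 6 7 6 7 8

Derivation:
Step 1: flows [1->0,0->4,3->2,2->4] -> levels [5 10 6 9 4]
Step 2: flows [1->0,0->4,3->2,2->4] -> levels [5 9 6 8 6]
Step 3: flows [1->0,4->0,3->2,2=4] -> levels [7 8 7 7 5]
Step 4: flows [1->0,0->4,2=3,2->4] -> levels [7 7 6 7 7]
Step 5: flows [0=1,0=4,3->2,4->2] -> levels [7 7 8 6 6]
Step 6: flows [0=1,0->4,2->3,2->4] -> levels [6 7 6 7 8]
Step 7: flows [1->0,4->0,3->2,4->2] -> levels [8 6 8 6 6]
Step 8: flows [0->1,0->4,2->3,2->4] -> levels [6 7 6 7 8]
  -> period-2 cycle: step 8 state = step 6 state; never stabilizes
  -> state at step 30: (30-6) mod 2 = 0, same as step 6 -> [6 7 6 7 8]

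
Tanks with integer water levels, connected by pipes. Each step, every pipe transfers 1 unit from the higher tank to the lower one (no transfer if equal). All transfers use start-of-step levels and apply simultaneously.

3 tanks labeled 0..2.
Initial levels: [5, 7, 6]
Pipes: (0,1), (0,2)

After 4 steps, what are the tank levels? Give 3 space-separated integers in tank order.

Step 1: flows [1->0,2->0] -> levels [7 6 5]
Step 2: flows [0->1,0->2] -> levels [5 7 6]
  -> period-2 cycle: step 2 state = step 0 state
  -> state at step 4: (4-0) mod 2 = 0, same as step 0 -> [5 7 6]

Answer: 5 7 6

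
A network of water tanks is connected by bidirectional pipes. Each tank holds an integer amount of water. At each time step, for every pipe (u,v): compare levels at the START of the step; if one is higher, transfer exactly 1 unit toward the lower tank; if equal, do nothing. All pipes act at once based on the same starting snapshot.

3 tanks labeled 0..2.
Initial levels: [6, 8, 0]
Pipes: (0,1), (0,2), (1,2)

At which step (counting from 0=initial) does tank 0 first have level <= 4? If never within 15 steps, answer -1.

Step 1: flows [1->0,0->2,1->2] -> levels [6 6 2]
Step 2: flows [0=1,0->2,1->2] -> levels [5 5 4]
Step 3: flows [0=1,0->2,1->2] -> levels [4 4 6]
Tank 0 first reaches <=4 at step 3

Answer: 3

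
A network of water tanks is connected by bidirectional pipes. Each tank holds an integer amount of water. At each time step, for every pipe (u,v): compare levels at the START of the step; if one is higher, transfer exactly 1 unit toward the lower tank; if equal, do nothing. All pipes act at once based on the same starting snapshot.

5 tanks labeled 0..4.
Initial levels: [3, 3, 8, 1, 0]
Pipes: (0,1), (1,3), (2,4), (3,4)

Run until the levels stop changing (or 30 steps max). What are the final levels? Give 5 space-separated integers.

Answer: 3 2 3 3 4

Derivation:
Step 1: flows [0=1,1->3,2->4,3->4] -> levels [3 2 7 1 2]
Step 2: flows [0->1,1->3,2->4,4->3] -> levels [2 2 6 3 2]
Step 3: flows [0=1,3->1,2->4,3->4] -> levels [2 3 5 1 4]
Step 4: flows [1->0,1->3,2->4,4->3] -> levels [3 1 4 3 4]
Step 5: flows [0->1,3->1,2=4,4->3] -> levels [2 3 4 3 3]
Step 6: flows [1->0,1=3,2->4,3=4] -> levels [3 2 3 3 4]
Step 7: flows [0->1,3->1,4->2,4->3] -> levels [2 4 4 3 2]
Step 8: flows [1->0,1->3,2->4,3->4] -> levels [3 2 3 3 4]
  -> period-2 cycle: step 8 state = step 6 state; never stabilizes
  -> state at step 30: (30-6) mod 2 = 0, same as step 6 -> [3 2 3 3 4]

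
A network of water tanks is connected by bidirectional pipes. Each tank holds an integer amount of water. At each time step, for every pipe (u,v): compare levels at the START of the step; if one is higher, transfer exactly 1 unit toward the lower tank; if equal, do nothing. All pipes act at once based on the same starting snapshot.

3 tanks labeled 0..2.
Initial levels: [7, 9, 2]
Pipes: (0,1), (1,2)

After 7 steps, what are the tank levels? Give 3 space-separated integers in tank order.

Step 1: flows [1->0,1->2] -> levels [8 7 3]
Step 2: flows [0->1,1->2] -> levels [7 7 4]
Step 3: flows [0=1,1->2] -> levels [7 6 5]
Step 4: flows [0->1,1->2] -> levels [6 6 6]
Step 5: flows [0=1,1=2] -> levels [6 6 6]
  -> stable; steps 6..7 unchanged -> [6 6 6]

Answer: 6 6 6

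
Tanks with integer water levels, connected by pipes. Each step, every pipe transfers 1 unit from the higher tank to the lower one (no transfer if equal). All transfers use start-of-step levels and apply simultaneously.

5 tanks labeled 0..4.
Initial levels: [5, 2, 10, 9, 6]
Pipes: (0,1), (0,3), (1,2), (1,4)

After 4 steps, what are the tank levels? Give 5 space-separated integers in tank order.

Step 1: flows [0->1,3->0,2->1,4->1] -> levels [5 5 9 8 5]
Step 2: flows [0=1,3->0,2->1,1=4] -> levels [6 6 8 7 5]
Step 3: flows [0=1,3->0,2->1,1->4] -> levels [7 6 7 6 6]
Step 4: flows [0->1,0->3,2->1,1=4] -> levels [5 8 6 7 6]

Answer: 5 8 6 7 6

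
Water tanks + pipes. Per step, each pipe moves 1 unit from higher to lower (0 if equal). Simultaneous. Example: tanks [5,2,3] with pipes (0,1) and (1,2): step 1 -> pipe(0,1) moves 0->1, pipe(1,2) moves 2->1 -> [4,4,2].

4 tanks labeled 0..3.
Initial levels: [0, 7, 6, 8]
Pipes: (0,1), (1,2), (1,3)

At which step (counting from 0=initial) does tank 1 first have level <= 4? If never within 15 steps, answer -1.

Answer: 3

Derivation:
Step 1: flows [1->0,1->2,3->1] -> levels [1 6 7 7]
Step 2: flows [1->0,2->1,3->1] -> levels [2 7 6 6]
Step 3: flows [1->0,1->2,1->3] -> levels [3 4 7 7]
Tank 1 first reaches <=4 at step 3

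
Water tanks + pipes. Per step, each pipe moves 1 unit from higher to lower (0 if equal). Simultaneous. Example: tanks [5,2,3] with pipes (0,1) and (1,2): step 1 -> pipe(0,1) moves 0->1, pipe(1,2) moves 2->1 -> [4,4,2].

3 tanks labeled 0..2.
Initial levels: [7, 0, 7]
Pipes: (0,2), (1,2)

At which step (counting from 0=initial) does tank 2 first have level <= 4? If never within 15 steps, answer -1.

Step 1: flows [0=2,2->1] -> levels [7 1 6]
Step 2: flows [0->2,2->1] -> levels [6 2 6]
Step 3: flows [0=2,2->1] -> levels [6 3 5]
Step 4: flows [0->2,2->1] -> levels [5 4 5]
Step 5: flows [0=2,2->1] -> levels [5 5 4]
Tank 2 first reaches <=4 at step 5

Answer: 5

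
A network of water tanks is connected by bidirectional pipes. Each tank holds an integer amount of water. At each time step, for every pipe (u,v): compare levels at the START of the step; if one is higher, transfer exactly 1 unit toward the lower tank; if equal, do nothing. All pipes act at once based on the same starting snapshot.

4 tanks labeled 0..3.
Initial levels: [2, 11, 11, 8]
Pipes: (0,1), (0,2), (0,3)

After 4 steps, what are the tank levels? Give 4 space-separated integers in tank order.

Step 1: flows [1->0,2->0,3->0] -> levels [5 10 10 7]
Step 2: flows [1->0,2->0,3->0] -> levels [8 9 9 6]
Step 3: flows [1->0,2->0,0->3] -> levels [9 8 8 7]
Step 4: flows [0->1,0->2,0->3] -> levels [6 9 9 8]

Answer: 6 9 9 8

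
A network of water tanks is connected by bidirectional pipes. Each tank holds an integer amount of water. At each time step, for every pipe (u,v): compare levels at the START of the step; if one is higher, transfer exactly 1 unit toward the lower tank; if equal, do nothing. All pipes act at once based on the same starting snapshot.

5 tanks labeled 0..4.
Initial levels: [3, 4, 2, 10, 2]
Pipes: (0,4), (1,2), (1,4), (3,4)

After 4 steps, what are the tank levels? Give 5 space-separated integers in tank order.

Step 1: flows [0->4,1->2,1->4,3->4] -> levels [2 2 3 9 5]
Step 2: flows [4->0,2->1,4->1,3->4] -> levels [3 4 2 8 4]
Step 3: flows [4->0,1->2,1=4,3->4] -> levels [4 3 3 7 4]
Step 4: flows [0=4,1=2,4->1,3->4] -> levels [4 4 3 6 4]

Answer: 4 4 3 6 4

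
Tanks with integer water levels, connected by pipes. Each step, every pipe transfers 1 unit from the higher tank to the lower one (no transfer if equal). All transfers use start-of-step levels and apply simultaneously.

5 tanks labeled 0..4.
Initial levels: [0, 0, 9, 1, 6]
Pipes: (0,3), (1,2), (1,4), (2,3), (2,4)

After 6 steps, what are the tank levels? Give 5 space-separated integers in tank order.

Answer: 2 3 2 4 5

Derivation:
Step 1: flows [3->0,2->1,4->1,2->3,2->4] -> levels [1 2 6 1 6]
Step 2: flows [0=3,2->1,4->1,2->3,2=4] -> levels [1 4 4 2 5]
Step 3: flows [3->0,1=2,4->1,2->3,4->2] -> levels [2 5 4 2 3]
Step 4: flows [0=3,1->2,1->4,2->3,2->4] -> levels [2 3 3 3 5]
Step 5: flows [3->0,1=2,4->1,2=3,4->2] -> levels [3 4 4 2 3]
Step 6: flows [0->3,1=2,1->4,2->3,2->4] -> levels [2 3 2 4 5]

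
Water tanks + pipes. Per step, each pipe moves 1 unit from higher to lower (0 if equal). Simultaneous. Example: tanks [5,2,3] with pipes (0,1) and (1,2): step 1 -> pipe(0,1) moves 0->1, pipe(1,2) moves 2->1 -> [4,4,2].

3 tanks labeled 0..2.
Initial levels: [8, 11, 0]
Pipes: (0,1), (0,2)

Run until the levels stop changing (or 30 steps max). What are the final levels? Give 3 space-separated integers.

Step 1: flows [1->0,0->2] -> levels [8 10 1]
Step 2: flows [1->0,0->2] -> levels [8 9 2]
Step 3: flows [1->0,0->2] -> levels [8 8 3]
Step 4: flows [0=1,0->2] -> levels [7 8 4]
Step 5: flows [1->0,0->2] -> levels [7 7 5]
Step 6: flows [0=1,0->2] -> levels [6 7 6]
Step 7: flows [1->0,0=2] -> levels [7 6 6]
Step 8: flows [0->1,0->2] -> levels [5 7 7]
Step 9: flows [1->0,2->0] -> levels [7 6 6]
  -> period-2 cycle: step 9 state = step 7 state; never stabilizes
  -> state at step 30: (30-7) mod 2 = 1, same as step 8 -> [5 7 7]

Answer: 5 7 7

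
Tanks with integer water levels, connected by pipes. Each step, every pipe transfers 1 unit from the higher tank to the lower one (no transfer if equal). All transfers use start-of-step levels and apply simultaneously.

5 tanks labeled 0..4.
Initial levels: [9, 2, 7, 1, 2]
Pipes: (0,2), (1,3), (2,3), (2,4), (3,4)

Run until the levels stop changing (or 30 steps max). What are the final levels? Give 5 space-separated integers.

Step 1: flows [0->2,1->3,2->3,2->4,4->3] -> levels [8 1 6 4 2]
Step 2: flows [0->2,3->1,2->3,2->4,3->4] -> levels [7 2 5 3 4]
Step 3: flows [0->2,3->1,2->3,2->4,4->3] -> levels [6 3 4 4 4]
Step 4: flows [0->2,3->1,2=3,2=4,3=4] -> levels [5 4 5 3 4]
Step 5: flows [0=2,1->3,2->3,2->4,4->3] -> levels [5 3 3 6 4]
Step 6: flows [0->2,3->1,3->2,4->2,3->4] -> levels [4 4 6 3 4]
Step 7: flows [2->0,1->3,2->3,2->4,4->3] -> levels [5 3 3 6 4]
  -> period-2 cycle: step 7 state = step 5 state; never stabilizes
  -> state at step 30: (30-5) mod 2 = 1, same as step 6 -> [4 4 6 3 4]

Answer: 4 4 6 3 4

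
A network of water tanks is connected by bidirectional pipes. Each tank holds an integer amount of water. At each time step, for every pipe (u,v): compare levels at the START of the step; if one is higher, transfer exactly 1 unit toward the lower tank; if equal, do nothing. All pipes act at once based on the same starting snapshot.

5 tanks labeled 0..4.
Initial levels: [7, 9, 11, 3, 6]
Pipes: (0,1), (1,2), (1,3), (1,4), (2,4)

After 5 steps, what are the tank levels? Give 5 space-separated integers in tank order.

Step 1: flows [1->0,2->1,1->3,1->4,2->4] -> levels [8 7 9 4 8]
Step 2: flows [0->1,2->1,1->3,4->1,2->4] -> levels [7 9 7 5 8]
Step 3: flows [1->0,1->2,1->3,1->4,4->2] -> levels [8 5 9 6 8]
Step 4: flows [0->1,2->1,3->1,4->1,2->4] -> levels [7 9 7 5 8]
  -> period-2 cycle: step 4 state = step 2 state
  -> state at step 5: (5-2) mod 2 = 1, same as step 3 -> [8 5 9 6 8]

Answer: 8 5 9 6 8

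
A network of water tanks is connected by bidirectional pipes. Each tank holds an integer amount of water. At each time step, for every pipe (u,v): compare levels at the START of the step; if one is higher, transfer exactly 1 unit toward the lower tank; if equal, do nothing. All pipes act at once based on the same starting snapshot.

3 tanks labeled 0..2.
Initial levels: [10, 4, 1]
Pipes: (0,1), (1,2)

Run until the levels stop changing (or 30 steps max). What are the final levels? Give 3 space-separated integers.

Answer: 5 5 5

Derivation:
Step 1: flows [0->1,1->2] -> levels [9 4 2]
Step 2: flows [0->1,1->2] -> levels [8 4 3]
Step 3: flows [0->1,1->2] -> levels [7 4 4]
Step 4: flows [0->1,1=2] -> levels [6 5 4]
Step 5: flows [0->1,1->2] -> levels [5 5 5]
Step 6: flows [0=1,1=2] -> levels [5 5 5]
  -> stable (no change)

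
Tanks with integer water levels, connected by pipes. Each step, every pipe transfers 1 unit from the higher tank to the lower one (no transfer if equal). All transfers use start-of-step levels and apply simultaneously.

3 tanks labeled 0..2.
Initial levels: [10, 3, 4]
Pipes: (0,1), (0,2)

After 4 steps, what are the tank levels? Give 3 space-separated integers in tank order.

Step 1: flows [0->1,0->2] -> levels [8 4 5]
Step 2: flows [0->1,0->2] -> levels [6 5 6]
Step 3: flows [0->1,0=2] -> levels [5 6 6]
Step 4: flows [1->0,2->0] -> levels [7 5 5]

Answer: 7 5 5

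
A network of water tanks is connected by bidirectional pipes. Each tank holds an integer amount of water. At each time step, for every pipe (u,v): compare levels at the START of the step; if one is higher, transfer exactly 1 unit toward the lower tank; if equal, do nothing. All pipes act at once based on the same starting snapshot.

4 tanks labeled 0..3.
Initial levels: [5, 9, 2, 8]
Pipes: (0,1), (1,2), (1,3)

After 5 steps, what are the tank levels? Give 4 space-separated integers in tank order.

Step 1: flows [1->0,1->2,1->3] -> levels [6 6 3 9]
Step 2: flows [0=1,1->2,3->1] -> levels [6 6 4 8]
Step 3: flows [0=1,1->2,3->1] -> levels [6 6 5 7]
Step 4: flows [0=1,1->2,3->1] -> levels [6 6 6 6]
Step 5: flows [0=1,1=2,1=3] -> levels [6 6 6 6]

Answer: 6 6 6 6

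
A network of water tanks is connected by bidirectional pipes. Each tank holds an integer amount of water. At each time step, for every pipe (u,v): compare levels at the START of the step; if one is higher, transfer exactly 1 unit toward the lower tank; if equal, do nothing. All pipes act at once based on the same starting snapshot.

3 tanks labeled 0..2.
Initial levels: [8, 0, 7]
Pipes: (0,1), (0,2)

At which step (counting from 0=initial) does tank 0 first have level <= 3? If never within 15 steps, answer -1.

Step 1: flows [0->1,0->2] -> levels [6 1 8]
Step 2: flows [0->1,2->0] -> levels [6 2 7]
Step 3: flows [0->1,2->0] -> levels [6 3 6]
Step 4: flows [0->1,0=2] -> levels [5 4 6]
Step 5: flows [0->1,2->0] -> levels [5 5 5]
Step 6: flows [0=1,0=2] -> levels [5 5 5]
  -> stable; tank 0 stays at 5 > 3
Tank 0 never reaches <=3 within 15 steps

Answer: -1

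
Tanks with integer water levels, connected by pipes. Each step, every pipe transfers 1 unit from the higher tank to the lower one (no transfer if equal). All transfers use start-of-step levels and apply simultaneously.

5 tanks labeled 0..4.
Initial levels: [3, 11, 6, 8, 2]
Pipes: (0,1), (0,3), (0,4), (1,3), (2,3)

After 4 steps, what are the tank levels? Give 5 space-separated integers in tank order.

Step 1: flows [1->0,3->0,0->4,1->3,3->2] -> levels [4 9 7 7 3]
Step 2: flows [1->0,3->0,0->4,1->3,2=3] -> levels [5 7 7 7 4]
Step 3: flows [1->0,3->0,0->4,1=3,2=3] -> levels [6 6 7 6 5]
Step 4: flows [0=1,0=3,0->4,1=3,2->3] -> levels [5 6 6 7 6]

Answer: 5 6 6 7 6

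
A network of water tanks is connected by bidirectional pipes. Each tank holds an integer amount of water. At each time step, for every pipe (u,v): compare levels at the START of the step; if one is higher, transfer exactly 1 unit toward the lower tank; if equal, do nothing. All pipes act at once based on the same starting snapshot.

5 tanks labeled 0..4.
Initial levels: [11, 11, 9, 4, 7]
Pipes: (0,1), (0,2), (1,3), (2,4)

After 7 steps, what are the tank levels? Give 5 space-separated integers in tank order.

Answer: 9 7 8 9 9

Derivation:
Step 1: flows [0=1,0->2,1->3,2->4] -> levels [10 10 9 5 8]
Step 2: flows [0=1,0->2,1->3,2->4] -> levels [9 9 9 6 9]
Step 3: flows [0=1,0=2,1->3,2=4] -> levels [9 8 9 7 9]
Step 4: flows [0->1,0=2,1->3,2=4] -> levels [8 8 9 8 9]
Step 5: flows [0=1,2->0,1=3,2=4] -> levels [9 8 8 8 9]
Step 6: flows [0->1,0->2,1=3,4->2] -> levels [7 9 10 8 8]
Step 7: flows [1->0,2->0,1->3,2->4] -> levels [9 7 8 9 9]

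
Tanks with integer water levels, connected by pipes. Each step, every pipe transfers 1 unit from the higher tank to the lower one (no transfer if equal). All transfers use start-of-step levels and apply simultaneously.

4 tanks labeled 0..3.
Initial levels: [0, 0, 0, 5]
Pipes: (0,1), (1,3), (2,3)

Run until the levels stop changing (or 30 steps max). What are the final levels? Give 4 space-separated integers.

Answer: 1 2 2 0

Derivation:
Step 1: flows [0=1,3->1,3->2] -> levels [0 1 1 3]
Step 2: flows [1->0,3->1,3->2] -> levels [1 1 2 1]
Step 3: flows [0=1,1=3,2->3] -> levels [1 1 1 2]
Step 4: flows [0=1,3->1,3->2] -> levels [1 2 2 0]
Step 5: flows [1->0,1->3,2->3] -> levels [2 0 1 2]
Step 6: flows [0->1,3->1,3->2] -> levels [1 2 2 0]
  -> period-2 cycle: step 6 state = step 4 state; never stabilizes
  -> state at step 30: (30-4) mod 2 = 0, same as step 4 -> [1 2 2 0]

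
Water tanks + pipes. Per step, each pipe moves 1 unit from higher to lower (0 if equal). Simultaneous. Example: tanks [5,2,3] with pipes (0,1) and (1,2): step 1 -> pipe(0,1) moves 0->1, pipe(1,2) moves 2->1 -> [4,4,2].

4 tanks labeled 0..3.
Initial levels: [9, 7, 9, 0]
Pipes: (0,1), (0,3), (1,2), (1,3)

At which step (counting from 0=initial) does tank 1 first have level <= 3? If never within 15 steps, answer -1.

Step 1: flows [0->1,0->3,2->1,1->3] -> levels [7 8 8 2]
Step 2: flows [1->0,0->3,1=2,1->3] -> levels [7 6 8 4]
Step 3: flows [0->1,0->3,2->1,1->3] -> levels [5 7 7 6]
Step 4: flows [1->0,3->0,1=2,1->3] -> levels [7 5 7 6]
Step 5: flows [0->1,0->3,2->1,3->1] -> levels [5 8 6 6]
Step 6: flows [1->0,3->0,1->2,1->3] -> levels [7 5 7 6]
  -> period-2 cycle (repeats step 4); tank 1 never drops to <=3
Tank 1 never reaches <=3 within 15 steps

Answer: -1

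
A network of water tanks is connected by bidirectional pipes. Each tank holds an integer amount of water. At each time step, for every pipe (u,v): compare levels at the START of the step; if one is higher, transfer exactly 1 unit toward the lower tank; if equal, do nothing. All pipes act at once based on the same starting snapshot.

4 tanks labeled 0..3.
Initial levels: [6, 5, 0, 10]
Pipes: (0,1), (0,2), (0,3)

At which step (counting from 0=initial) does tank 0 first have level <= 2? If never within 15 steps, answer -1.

Answer: -1

Derivation:
Step 1: flows [0->1,0->2,3->0] -> levels [5 6 1 9]
Step 2: flows [1->0,0->2,3->0] -> levels [6 5 2 8]
Step 3: flows [0->1,0->2,3->0] -> levels [5 6 3 7]
Step 4: flows [1->0,0->2,3->0] -> levels [6 5 4 6]
Step 5: flows [0->1,0->2,0=3] -> levels [4 6 5 6]
Step 6: flows [1->0,2->0,3->0] -> levels [7 5 4 5]
Step 7: flows [0->1,0->2,0->3] -> levels [4 6 5 6]
  -> period-2 cycle (repeats step 5); tank 0 never drops to <=2
Tank 0 never reaches <=2 within 15 steps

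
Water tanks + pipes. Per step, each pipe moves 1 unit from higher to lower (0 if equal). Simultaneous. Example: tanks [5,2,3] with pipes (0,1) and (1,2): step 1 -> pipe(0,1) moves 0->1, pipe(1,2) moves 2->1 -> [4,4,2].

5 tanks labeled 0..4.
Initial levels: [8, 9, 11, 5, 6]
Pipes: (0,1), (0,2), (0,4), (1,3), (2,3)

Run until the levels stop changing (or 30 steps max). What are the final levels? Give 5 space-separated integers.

Step 1: flows [1->0,2->0,0->4,1->3,2->3] -> levels [9 7 9 7 7]
Step 2: flows [0->1,0=2,0->4,1=3,2->3] -> levels [7 8 8 8 8]
Step 3: flows [1->0,2->0,4->0,1=3,2=3] -> levels [10 7 7 8 7]
Step 4: flows [0->1,0->2,0->4,3->1,3->2] -> levels [7 9 9 6 8]
Step 5: flows [1->0,2->0,4->0,1->3,2->3] -> levels [10 7 7 8 7]
  -> period-2 cycle: step 5 state = step 3 state; never stabilizes
  -> state at step 30: (30-3) mod 2 = 1, same as step 4 -> [7 9 9 6 8]

Answer: 7 9 9 6 8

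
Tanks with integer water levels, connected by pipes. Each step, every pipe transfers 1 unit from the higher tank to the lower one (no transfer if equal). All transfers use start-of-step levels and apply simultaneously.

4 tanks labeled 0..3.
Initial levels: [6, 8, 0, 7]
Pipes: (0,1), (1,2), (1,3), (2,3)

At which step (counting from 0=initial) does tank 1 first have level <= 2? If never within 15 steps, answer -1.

Step 1: flows [1->0,1->2,1->3,3->2] -> levels [7 5 2 7]
Step 2: flows [0->1,1->2,3->1,3->2] -> levels [6 6 4 5]
Step 3: flows [0=1,1->2,1->3,3->2] -> levels [6 4 6 5]
Step 4: flows [0->1,2->1,3->1,2->3] -> levels [5 7 4 5]
Step 5: flows [1->0,1->2,1->3,3->2] -> levels [6 4 6 5]
  -> period-2 cycle (repeats step 3); tank 1 never drops to <=2
Tank 1 never reaches <=2 within 15 steps

Answer: -1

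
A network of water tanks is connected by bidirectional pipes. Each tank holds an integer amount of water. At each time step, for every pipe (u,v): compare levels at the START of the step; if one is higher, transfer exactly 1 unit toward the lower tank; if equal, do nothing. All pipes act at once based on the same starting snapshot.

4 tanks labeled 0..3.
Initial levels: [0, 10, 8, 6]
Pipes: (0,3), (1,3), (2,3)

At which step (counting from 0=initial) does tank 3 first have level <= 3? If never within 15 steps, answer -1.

Step 1: flows [3->0,1->3,2->3] -> levels [1 9 7 7]
Step 2: flows [3->0,1->3,2=3] -> levels [2 8 7 7]
Step 3: flows [3->0,1->3,2=3] -> levels [3 7 7 7]
Step 4: flows [3->0,1=3,2=3] -> levels [4 7 7 6]
Step 5: flows [3->0,1->3,2->3] -> levels [5 6 6 7]
Step 6: flows [3->0,3->1,3->2] -> levels [6 7 7 4]
Step 7: flows [0->3,1->3,2->3] -> levels [5 6 6 7]
  -> period-2 cycle (repeats step 5); tank 3 never drops to <=3
Tank 3 never reaches <=3 within 15 steps

Answer: -1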